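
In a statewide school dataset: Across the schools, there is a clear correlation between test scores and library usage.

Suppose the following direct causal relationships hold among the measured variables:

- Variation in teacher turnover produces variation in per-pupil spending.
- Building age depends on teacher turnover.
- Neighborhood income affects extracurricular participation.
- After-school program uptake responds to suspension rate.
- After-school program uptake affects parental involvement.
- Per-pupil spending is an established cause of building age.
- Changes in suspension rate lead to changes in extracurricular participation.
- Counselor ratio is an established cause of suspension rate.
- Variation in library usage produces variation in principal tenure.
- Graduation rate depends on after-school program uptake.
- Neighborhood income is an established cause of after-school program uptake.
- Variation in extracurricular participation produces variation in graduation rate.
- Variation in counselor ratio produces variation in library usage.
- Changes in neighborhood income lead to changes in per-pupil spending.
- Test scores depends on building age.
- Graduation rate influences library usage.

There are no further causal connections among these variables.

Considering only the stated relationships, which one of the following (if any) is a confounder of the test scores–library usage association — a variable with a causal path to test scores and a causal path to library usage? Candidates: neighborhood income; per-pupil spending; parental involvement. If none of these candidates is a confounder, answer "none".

Neighborhood income causes test scores (neighborhood income → per-pupil spending → building age → test scores) and also causes library usage (neighborhood income → after-school program uptake → graduation rate → library usage); it is a common cause of both.
Each of the other candidates lacks a causal path to at least one of test scores and library usage, so they do not confound the relationship.

neighborhood income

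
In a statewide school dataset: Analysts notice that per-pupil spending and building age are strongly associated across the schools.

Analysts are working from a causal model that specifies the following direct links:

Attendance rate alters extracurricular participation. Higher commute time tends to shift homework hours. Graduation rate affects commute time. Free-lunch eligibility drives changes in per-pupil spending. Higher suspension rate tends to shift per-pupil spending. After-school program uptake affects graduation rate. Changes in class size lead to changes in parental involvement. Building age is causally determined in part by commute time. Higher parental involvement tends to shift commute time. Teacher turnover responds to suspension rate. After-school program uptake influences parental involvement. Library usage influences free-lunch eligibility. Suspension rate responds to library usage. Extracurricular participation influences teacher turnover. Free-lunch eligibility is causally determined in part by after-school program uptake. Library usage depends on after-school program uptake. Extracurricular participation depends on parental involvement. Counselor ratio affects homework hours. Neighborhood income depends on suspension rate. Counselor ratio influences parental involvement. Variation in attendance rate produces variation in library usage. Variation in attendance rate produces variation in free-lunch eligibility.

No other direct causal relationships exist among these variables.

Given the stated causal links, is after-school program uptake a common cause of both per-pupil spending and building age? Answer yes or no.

yes

After-school program uptake has a causal path to per-pupil spending (after-school program uptake → free-lunch eligibility → per-pupil spending) and to building age (after-school program uptake → parental involvement → commute time → building age), so it is a common cause of both — a confounder.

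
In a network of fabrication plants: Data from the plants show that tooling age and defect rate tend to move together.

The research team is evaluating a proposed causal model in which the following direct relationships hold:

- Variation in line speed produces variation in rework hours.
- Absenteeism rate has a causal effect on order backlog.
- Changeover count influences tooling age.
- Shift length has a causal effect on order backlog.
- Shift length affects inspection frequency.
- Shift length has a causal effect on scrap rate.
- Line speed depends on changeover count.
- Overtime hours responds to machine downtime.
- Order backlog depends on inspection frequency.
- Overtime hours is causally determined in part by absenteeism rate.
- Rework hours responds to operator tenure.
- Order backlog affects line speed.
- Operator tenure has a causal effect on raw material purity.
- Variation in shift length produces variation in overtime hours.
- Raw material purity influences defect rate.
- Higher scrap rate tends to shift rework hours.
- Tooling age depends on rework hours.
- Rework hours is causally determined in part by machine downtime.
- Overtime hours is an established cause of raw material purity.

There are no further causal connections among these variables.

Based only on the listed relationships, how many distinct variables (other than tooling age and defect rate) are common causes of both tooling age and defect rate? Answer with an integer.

4

The common causes are: absenteeism rate (to tooling age via absenteeism rate → order backlog → line speed → rework hours → tooling age; to defect rate via absenteeism rate → overtime hours → raw material purity → defect rate); machine downtime (to tooling age via machine downtime → rework hours → tooling age; to defect rate via machine downtime → overtime hours → raw material purity → defect rate); operator tenure (to tooling age via operator tenure → rework hours → tooling age; to defect rate via operator tenure → raw material purity → defect rate); shift length (to tooling age via shift length → scrap rate → rework hours → tooling age; to defect rate via shift length → overtime hours → raw material purity → defect rate).
Every other variable lacks a causal path to at least one of tooling age and defect rate.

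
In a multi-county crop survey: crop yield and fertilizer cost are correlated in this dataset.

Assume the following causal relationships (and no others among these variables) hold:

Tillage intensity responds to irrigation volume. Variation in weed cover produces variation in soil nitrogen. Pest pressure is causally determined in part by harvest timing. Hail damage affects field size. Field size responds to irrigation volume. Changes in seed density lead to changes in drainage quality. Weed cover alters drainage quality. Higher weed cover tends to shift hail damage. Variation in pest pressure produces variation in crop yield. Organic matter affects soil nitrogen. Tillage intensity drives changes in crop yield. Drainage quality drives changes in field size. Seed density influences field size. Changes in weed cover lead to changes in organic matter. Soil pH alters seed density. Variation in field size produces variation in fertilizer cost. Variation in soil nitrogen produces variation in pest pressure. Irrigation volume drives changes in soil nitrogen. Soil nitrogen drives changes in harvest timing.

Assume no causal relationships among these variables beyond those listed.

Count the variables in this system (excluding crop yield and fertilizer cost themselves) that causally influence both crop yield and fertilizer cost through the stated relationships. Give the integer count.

The common causes are: irrigation volume (to crop yield via irrigation volume → tillage intensity → crop yield; to fertilizer cost via irrigation volume → field size → fertilizer cost); weed cover (to crop yield via weed cover → soil nitrogen → pest pressure → crop yield; to fertilizer cost via weed cover → hail damage → field size → fertilizer cost).
Every other variable lacks a causal path to at least one of crop yield and fertilizer cost.

2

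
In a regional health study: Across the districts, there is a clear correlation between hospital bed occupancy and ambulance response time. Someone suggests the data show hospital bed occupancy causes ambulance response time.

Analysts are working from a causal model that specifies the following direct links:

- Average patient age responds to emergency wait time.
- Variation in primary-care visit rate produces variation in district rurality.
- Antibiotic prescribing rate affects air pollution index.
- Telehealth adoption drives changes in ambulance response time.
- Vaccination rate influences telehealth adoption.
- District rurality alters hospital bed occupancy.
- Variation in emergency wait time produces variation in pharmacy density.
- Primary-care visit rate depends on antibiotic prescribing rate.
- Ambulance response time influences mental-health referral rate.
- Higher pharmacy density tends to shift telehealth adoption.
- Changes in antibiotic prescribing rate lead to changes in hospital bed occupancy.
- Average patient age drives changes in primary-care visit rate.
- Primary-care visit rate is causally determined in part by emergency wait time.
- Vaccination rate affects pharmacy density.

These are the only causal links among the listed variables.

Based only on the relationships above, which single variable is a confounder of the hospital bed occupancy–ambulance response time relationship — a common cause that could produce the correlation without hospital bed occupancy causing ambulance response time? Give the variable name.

emergency wait time

Emergency wait time has a causal path to hospital bed occupancy (emergency wait time → primary-care visit rate → district rurality → hospital bed occupancy) and a separate causal path to ambulance response time (emergency wait time → pharmacy density → telehealth adoption → ambulance response time), so it is a common cause of both.
No stated relationship gives hospital bed occupancy a causal route to ambulance response time, so the correlation is explained by the shared upstream cause rather than a direct effect.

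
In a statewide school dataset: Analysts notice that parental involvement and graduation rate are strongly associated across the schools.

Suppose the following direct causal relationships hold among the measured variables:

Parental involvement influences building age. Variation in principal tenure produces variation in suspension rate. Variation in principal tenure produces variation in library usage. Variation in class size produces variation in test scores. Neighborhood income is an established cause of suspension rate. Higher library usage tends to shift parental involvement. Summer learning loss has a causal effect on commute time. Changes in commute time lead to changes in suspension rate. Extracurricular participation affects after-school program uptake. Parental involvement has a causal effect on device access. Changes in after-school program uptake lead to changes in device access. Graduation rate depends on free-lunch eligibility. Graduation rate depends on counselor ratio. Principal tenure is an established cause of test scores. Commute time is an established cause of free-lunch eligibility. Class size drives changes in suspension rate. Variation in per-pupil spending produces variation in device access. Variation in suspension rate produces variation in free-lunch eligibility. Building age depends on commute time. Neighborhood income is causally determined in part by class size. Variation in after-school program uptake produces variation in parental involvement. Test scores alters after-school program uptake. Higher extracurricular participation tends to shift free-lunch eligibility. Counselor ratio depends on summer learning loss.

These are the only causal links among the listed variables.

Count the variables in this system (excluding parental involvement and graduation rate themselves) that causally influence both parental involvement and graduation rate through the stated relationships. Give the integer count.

3

The common causes are: class size (to parental involvement via class size → test scores → after-school program uptake → parental involvement; to graduation rate via class size → suspension rate → free-lunch eligibility → graduation rate); extracurricular participation (to parental involvement via extracurricular participation → after-school program uptake → parental involvement; to graduation rate via extracurricular participation → free-lunch eligibility → graduation rate); principal tenure (to parental involvement via principal tenure → library usage → parental involvement; to graduation rate via principal tenure → suspension rate → free-lunch eligibility → graduation rate).
Every other variable lacks a causal path to at least one of parental involvement and graduation rate.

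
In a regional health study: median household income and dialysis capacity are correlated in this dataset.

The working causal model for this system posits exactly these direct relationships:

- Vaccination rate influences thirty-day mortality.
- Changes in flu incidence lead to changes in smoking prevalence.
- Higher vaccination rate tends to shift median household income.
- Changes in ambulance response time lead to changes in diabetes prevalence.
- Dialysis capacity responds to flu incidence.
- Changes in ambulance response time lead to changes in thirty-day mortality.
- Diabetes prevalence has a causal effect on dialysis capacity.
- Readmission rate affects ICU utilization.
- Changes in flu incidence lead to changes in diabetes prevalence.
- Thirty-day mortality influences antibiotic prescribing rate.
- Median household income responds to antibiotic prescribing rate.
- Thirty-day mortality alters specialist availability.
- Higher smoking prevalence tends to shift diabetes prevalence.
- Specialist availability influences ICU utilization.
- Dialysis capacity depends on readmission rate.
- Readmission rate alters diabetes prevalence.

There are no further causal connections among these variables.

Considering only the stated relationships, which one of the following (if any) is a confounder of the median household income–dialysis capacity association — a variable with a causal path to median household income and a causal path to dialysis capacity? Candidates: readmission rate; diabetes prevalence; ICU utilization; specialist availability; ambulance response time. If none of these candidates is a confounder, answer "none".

Ambulance response time causes median household income (ambulance response time → thirty-day mortality → antibiotic prescribing rate → median household income) and also causes dialysis capacity (ambulance response time → diabetes prevalence → dialysis capacity); it is a common cause of both.
Each of the other candidates lacks a causal path to at least one of median household income and dialysis capacity, so they do not confound the relationship.

ambulance response time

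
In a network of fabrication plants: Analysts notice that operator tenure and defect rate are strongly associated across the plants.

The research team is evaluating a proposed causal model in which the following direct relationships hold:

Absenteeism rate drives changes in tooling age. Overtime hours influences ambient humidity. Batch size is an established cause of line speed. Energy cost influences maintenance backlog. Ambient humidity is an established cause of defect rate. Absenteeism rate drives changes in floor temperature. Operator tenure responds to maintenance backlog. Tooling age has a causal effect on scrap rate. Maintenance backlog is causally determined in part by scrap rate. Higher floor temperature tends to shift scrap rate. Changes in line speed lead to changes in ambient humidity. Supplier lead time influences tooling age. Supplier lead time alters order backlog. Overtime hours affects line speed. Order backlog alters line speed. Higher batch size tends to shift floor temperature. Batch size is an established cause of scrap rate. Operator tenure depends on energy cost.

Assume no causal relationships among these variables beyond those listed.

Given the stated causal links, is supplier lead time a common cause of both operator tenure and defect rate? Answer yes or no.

Supplier lead time has a causal path to operator tenure (supplier lead time → tooling age → scrap rate → maintenance backlog → operator tenure) and to defect rate (supplier lead time → order backlog → line speed → ambient humidity → defect rate), so it is a common cause of both — a confounder.

yes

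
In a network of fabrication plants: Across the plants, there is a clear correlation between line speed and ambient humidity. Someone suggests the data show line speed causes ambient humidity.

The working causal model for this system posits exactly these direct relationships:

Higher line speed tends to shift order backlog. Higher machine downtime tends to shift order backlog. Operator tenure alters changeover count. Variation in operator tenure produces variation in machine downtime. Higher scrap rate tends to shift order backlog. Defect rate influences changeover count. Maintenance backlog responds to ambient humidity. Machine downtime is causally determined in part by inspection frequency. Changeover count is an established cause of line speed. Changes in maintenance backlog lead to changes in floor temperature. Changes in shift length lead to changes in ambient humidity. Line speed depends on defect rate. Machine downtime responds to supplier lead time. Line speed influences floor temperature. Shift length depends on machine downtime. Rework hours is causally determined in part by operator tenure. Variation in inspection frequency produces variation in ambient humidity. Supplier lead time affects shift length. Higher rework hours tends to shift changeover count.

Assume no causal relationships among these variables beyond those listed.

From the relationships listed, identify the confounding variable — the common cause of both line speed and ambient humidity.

Operator tenure has a causal path to line speed (operator tenure → changeover count → line speed) and a separate causal path to ambient humidity (operator tenure → machine downtime → shift length → ambient humidity), so it is a common cause of both.
No stated relationship gives line speed a causal route to ambient humidity, so the correlation is explained by the shared upstream cause rather than a direct effect.

operator tenure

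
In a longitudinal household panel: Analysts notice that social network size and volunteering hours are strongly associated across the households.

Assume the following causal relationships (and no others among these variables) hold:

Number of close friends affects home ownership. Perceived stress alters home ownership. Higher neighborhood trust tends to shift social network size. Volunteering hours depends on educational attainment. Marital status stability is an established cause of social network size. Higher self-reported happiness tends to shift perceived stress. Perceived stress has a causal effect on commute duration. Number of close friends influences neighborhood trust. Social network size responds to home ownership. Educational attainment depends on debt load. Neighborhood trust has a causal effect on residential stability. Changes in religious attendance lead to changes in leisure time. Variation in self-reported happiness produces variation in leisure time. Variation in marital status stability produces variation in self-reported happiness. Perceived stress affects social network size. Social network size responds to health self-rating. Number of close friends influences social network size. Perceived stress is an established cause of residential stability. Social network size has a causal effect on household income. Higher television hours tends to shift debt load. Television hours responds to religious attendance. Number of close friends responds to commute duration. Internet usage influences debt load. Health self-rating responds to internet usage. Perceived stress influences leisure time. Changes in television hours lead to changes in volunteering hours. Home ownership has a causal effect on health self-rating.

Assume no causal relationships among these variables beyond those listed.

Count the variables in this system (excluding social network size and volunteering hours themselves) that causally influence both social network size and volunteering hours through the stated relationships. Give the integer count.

1

The common causes are: internet usage (to social network size via internet usage → health self-rating → social network size; to volunteering hours via internet usage → debt load → educational attainment → volunteering hours).
Every other variable lacks a causal path to at least one of social network size and volunteering hours.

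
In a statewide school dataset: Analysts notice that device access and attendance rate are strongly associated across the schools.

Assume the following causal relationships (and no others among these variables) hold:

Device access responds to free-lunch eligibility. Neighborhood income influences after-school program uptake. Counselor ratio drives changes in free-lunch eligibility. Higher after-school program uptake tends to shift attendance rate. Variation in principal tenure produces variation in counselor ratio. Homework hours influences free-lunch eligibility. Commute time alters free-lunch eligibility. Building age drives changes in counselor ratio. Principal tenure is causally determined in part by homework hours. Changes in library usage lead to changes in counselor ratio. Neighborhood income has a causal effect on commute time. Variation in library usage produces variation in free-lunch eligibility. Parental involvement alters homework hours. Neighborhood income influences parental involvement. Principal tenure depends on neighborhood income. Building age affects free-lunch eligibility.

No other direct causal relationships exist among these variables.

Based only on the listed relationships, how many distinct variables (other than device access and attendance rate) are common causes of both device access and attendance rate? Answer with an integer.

1

The common causes are: neighborhood income (to device access via neighborhood income → commute time → free-lunch eligibility → device access; to attendance rate via neighborhood income → after-school program uptake → attendance rate).
Every other variable lacks a causal path to at least one of device access and attendance rate.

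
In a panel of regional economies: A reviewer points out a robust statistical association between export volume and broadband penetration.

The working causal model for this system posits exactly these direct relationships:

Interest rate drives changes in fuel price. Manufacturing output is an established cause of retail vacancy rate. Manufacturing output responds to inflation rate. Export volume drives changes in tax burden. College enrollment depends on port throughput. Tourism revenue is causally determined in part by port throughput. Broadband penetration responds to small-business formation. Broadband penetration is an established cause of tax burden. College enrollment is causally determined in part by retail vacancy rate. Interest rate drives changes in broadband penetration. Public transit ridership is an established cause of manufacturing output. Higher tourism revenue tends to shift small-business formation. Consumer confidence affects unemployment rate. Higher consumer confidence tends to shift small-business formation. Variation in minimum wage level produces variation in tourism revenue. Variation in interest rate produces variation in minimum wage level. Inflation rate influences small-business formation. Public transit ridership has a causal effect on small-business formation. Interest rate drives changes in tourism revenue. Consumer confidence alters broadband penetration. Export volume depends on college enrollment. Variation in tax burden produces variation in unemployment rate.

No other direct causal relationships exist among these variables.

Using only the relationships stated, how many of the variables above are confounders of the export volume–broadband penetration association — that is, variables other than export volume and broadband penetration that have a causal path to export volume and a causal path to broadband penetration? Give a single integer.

The common causes are: inflation rate (to export volume via inflation rate → manufacturing output → retail vacancy rate → college enrollment → export volume; to broadband penetration via inflation rate → small-business formation → broadband penetration); port throughput (to export volume via port throughput → college enrollment → export volume; to broadband penetration via port throughput → tourism revenue → small-business formation → broadband penetration); public transit ridership (to export volume via public transit ridership → manufacturing output → retail vacancy rate → college enrollment → export volume; to broadband penetration via public transit ridership → small-business formation → broadband penetration).
Every other variable lacks a causal path to at least one of export volume and broadband penetration.

3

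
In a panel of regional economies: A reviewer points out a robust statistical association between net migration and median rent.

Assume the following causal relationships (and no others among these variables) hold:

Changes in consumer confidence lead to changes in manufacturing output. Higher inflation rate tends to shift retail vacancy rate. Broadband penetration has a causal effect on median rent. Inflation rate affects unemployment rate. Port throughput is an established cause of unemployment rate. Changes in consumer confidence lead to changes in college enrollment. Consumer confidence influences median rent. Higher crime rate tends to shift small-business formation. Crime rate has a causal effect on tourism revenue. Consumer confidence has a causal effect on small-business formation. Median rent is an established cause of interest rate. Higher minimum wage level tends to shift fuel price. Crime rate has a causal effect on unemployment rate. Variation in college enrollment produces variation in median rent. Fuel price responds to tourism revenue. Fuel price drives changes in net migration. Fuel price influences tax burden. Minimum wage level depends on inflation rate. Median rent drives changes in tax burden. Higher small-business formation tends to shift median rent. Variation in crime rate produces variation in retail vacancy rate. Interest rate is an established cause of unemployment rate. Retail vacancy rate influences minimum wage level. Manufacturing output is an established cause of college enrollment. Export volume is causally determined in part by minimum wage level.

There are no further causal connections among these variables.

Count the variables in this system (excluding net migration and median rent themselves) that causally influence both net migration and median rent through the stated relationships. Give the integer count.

1

The common causes are: crime rate (to net migration via crime rate → tourism revenue → fuel price → net migration; to median rent via crime rate → small-business formation → median rent).
Every other variable lacks a causal path to at least one of net migration and median rent.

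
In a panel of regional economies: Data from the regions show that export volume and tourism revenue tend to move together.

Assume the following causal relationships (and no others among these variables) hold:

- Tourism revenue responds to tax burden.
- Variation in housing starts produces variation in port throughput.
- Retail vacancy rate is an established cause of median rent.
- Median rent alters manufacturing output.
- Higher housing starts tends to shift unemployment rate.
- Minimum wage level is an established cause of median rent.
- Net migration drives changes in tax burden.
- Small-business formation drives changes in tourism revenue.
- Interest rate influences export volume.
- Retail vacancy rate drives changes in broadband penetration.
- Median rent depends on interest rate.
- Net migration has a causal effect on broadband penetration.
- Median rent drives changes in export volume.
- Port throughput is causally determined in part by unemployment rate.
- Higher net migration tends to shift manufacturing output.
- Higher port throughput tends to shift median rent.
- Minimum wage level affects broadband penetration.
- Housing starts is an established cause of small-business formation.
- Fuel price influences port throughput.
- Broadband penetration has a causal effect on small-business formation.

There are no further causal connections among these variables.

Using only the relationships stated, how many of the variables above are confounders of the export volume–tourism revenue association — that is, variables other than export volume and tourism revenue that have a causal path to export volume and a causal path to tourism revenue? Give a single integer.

The common causes are: housing starts (to export volume via housing starts → port throughput → median rent → export volume; to tourism revenue via housing starts → small-business formation → tourism revenue); minimum wage level (to export volume via minimum wage level → median rent → export volume; to tourism revenue via minimum wage level → broadband penetration → small-business formation → tourism revenue); retail vacancy rate (to export volume via retail vacancy rate → median rent → export volume; to tourism revenue via retail vacancy rate → broadband penetration → small-business formation → tourism revenue).
Every other variable lacks a causal path to at least one of export volume and tourism revenue.

3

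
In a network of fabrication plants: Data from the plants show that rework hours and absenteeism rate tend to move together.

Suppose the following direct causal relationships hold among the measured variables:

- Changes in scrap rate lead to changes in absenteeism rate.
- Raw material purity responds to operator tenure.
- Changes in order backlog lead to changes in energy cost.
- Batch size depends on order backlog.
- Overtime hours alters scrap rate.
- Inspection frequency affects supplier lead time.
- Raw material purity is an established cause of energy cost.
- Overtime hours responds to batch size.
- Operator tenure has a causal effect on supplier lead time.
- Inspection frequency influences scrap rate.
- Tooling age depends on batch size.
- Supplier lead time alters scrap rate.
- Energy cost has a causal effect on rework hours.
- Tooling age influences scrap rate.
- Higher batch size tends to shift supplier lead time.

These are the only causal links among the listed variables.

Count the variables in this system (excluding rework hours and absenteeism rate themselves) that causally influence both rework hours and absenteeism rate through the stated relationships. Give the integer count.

The common causes are: operator tenure (to rework hours via operator tenure → raw material purity → energy cost → rework hours; to absenteeism rate via operator tenure → supplier lead time → scrap rate → absenteeism rate); order backlog (to rework hours via order backlog → energy cost → rework hours; to absenteeism rate via order backlog → batch size → overtime hours → scrap rate → absenteeism rate).
Every other variable lacks a causal path to at least one of rework hours and absenteeism rate.

2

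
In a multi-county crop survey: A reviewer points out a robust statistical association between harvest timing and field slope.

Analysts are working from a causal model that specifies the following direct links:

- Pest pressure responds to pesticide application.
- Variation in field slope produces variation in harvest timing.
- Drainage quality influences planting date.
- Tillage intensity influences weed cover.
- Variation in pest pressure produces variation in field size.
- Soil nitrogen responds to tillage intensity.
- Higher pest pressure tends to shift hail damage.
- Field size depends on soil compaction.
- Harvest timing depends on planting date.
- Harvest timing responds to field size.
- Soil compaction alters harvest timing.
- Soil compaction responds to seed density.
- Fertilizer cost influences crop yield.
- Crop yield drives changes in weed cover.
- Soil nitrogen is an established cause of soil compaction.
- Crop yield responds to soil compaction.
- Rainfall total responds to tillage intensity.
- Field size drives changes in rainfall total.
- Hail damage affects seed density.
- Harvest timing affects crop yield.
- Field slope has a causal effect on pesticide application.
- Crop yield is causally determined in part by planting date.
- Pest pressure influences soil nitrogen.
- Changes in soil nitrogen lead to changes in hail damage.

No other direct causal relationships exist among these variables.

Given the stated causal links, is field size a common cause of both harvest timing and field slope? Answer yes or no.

Field size has no stated causal path to field slope. A confounder must cause both variables, so field size does not qualify.

no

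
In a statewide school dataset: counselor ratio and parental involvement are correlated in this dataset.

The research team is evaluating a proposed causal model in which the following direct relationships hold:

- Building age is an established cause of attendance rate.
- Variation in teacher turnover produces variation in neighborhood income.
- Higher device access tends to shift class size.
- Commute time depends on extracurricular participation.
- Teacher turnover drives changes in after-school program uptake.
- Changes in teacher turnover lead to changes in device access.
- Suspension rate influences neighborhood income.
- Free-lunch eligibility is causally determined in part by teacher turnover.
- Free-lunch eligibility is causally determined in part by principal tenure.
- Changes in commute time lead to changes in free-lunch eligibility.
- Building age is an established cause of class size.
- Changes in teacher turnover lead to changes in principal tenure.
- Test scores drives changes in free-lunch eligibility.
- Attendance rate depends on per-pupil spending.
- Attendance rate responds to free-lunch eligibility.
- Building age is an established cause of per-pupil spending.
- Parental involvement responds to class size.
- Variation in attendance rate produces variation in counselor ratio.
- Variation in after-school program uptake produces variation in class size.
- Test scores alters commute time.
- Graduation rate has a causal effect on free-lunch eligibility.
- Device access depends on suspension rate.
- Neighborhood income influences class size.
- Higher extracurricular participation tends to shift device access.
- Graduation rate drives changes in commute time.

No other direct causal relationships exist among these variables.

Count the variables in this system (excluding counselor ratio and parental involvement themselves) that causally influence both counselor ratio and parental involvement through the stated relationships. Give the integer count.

The common causes are: building age (to counselor ratio via building age → attendance rate → counselor ratio; to parental involvement via building age → class size → parental involvement); extracurricular participation (to counselor ratio via extracurricular participation → commute time → free-lunch eligibility → attendance rate → counselor ratio; to parental involvement via extracurricular participation → device access → class size → parental involvement); teacher turnover (to counselor ratio via teacher turnover → free-lunch eligibility → attendance rate → counselor ratio; to parental involvement via teacher turnover → device access → class size → parental involvement).
Every other variable lacks a causal path to at least one of counselor ratio and parental involvement.

3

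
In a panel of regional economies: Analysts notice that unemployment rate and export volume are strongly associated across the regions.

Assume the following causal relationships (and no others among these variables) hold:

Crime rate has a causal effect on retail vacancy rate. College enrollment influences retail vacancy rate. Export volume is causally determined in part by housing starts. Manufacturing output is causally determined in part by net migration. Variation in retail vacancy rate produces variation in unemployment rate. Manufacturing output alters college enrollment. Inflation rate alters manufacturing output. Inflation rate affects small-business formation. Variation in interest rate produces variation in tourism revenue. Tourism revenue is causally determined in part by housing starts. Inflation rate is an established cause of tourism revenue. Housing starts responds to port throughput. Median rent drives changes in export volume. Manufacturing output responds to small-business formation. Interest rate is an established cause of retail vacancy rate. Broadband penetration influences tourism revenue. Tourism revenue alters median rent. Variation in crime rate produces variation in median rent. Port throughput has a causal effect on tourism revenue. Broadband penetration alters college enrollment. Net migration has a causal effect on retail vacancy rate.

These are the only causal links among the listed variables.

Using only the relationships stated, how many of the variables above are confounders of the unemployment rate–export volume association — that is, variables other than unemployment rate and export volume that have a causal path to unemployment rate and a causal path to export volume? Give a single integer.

4

The common causes are: broadband penetration (to unemployment rate via broadband penetration → college enrollment → retail vacancy rate → unemployment rate; to export volume via broadband penetration → tourism revenue → median rent → export volume); crime rate (to unemployment rate via crime rate → retail vacancy rate → unemployment rate; to export volume via crime rate → median rent → export volume); inflation rate (to unemployment rate via inflation rate → manufacturing output → college enrollment → retail vacancy rate → unemployment rate; to export volume via inflation rate → tourism revenue → median rent → export volume); interest rate (to unemployment rate via interest rate → retail vacancy rate → unemployment rate; to export volume via interest rate → tourism revenue → median rent → export volume).
Every other variable lacks a causal path to at least one of unemployment rate and export volume.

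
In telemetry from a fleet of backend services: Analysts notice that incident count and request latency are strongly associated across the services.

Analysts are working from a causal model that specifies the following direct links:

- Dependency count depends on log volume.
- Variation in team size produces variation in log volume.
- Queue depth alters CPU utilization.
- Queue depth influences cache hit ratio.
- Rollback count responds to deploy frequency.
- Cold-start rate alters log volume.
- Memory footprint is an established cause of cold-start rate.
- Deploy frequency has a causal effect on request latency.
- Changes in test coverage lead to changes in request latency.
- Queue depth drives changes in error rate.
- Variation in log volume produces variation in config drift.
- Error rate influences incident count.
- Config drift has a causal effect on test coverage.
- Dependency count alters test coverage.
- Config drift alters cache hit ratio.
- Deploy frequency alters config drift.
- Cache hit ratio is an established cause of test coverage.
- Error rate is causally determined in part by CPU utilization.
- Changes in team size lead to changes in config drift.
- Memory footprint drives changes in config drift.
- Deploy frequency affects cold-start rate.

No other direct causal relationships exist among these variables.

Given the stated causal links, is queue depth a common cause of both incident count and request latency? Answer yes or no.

Queue depth has a causal path to incident count (queue depth → error rate → incident count) and to request latency (queue depth → cache hit ratio → test coverage → request latency), so it is a common cause of both — a confounder.

yes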